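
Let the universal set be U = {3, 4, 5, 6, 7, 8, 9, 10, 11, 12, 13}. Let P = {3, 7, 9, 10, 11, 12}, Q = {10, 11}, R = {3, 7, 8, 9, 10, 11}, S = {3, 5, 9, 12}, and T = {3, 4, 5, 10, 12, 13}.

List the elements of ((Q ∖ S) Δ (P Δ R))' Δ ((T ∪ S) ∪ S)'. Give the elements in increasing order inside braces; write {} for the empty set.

{3, 4, 5, 8, 9, 11, 13}

Q ∖ S = {10, 11}
P Δ R = {8, 12}
(Q ∖ S) Δ (P Δ R) = {8, 10, 11, 12}
((Q ∖ S) Δ (P Δ R))' = {3, 4, 5, 6, 7, 9, 13}
T ∪ S = {3, 4, 5, 9, 10, 12, 13}
(T ∪ S) ∪ S = {3, 4, 5, 9, 10, 12, 13}
((T ∪ S) ∪ S)' = {6, 7, 8, 11}
((Q ∖ S) Δ (P Δ R))' Δ ((T ∪ S) ∪ S)' = {3, 4, 5, 8, 9, 11, 13}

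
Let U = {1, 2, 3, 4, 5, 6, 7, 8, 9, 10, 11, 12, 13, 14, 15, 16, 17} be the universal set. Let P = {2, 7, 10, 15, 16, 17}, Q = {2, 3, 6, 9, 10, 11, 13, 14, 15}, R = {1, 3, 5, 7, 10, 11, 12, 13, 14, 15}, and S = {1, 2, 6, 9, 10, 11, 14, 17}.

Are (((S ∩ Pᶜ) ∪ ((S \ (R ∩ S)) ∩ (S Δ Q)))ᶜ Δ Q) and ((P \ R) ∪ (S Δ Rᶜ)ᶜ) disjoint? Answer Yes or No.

Pᶜ = {1, 3, 4, 5, 6, 8, 9, 11, 12, 13, 14}
S ∩ Pᶜ = {1, 6, 9, 11, 14}
R ∩ S = {1, 10, 11, 14}
S \ (R ∩ S) = {2, 6, 9, 17}
S Δ Q = {1, 3, 13, 15, 17}
(S \ (R ∩ S)) ∩ (S Δ Q) = {17}
(S ∩ Pᶜ) ∪ ((S \ (R ∩ S)) ∩ (S Δ Q)) = {1, 6, 9, 11, 14, 17}
((S ∩ Pᶜ) ∪ ((S \ (R ∩ S)) ∩ (S Δ Q)))ᶜ = {2, 3, 4, 5, 7, 8, 10, 12, 13, 15, 16}
((S ∩ Pᶜ) ∪ ((S \ (R ∩ S)) ∩ (S Δ Q)))ᶜ Δ Q = {4, 5, 6, 7, 8, 9, 11, 12, 14, 16}
P \ R = {2, 16, 17}
Rᶜ = {2, 4, 6, 8, 9, 16, 17}
S Δ Rᶜ = {1, 4, 8, 10, 11, 14, 16}
(S Δ Rᶜ)ᶜ = {2, 3, 5, 6, 7, 9, 12, 13, 15, 17}
(P \ R) ∪ (S Δ Rᶜ)ᶜ = {2, 3, 5, 6, 7, 9, 12, 13, 15, 16, 17}
5 lies in both, so they are not disjoint.

No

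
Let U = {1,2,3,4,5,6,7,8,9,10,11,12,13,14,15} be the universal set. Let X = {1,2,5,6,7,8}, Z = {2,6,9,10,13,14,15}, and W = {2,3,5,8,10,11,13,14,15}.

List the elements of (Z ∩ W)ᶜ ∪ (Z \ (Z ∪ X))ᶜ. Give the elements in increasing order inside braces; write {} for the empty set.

Z ∩ W = {2,10,13,14,15}
(Z ∩ W)ᶜ = {1,3,4,5,6,7,8,9,11,12}
Z ∪ X = {1,2,5,6,7,8,9,10,13,14,15}
Z \ (Z ∪ X) = {}
(Z \ (Z ∪ X))ᶜ = {1,2,3,4,5,6,7,8,9,10,11,12,13,14,15}
(Z ∩ W)ᶜ ∪ (Z \ (Z ∪ X))ᶜ = {1,2,3,4,5,6,7,8,9,10,11,12,13,14,15}

{1,2,3,4,5,6,7,8,9,10,11,12,13,14,15}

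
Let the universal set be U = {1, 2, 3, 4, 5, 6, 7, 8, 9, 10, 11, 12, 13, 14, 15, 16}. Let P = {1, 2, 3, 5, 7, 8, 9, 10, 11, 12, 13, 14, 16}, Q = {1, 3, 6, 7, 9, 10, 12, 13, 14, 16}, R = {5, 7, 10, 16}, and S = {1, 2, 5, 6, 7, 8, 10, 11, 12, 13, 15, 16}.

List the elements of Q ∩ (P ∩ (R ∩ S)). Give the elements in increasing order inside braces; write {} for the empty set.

{7, 10, 16}

R ∩ S = {5, 7, 10, 16}
P ∩ (R ∩ S) = {5, 7, 10, 16}
Q ∩ (P ∩ (R ∩ S)) = {7, 10, 16}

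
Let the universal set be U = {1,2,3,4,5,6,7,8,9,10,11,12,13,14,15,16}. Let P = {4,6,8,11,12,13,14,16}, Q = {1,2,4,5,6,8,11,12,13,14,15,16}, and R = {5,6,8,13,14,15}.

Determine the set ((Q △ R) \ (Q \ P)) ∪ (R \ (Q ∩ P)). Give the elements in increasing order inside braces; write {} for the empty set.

Q △ R = {1,2,4,11,12,16}
Q \ P = {1,2,5,15}
(Q △ R) \ (Q \ P) = {4,11,12,16}
Q ∩ P = {4,6,8,11,12,13,14,16}
R \ (Q ∩ P) = {5,15}
((Q △ R) \ (Q \ P)) ∪ (R \ (Q ∩ P)) = {4,5,11,12,15,16}

{4,5,11,12,15,16}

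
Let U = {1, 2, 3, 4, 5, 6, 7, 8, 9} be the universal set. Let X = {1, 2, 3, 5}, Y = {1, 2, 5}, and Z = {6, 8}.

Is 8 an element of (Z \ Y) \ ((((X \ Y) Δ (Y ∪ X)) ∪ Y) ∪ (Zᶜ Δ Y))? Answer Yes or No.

8 ∈ Z and 8 ∉ Y, so 8 ∈ Z \ Y
8 ∉ X and 8 ∉ Y, so 8 ∉ X \ Y
8 ∉ Y and 8 ∉ X, so 8 ∉ Y ∪ X
8 ∉ (X \ Y) and 8 ∉ (Y ∪ X), so 8 ∉ (X \ Y) Δ (Y ∪ X)
8 ∉ ((X \ Y) Δ (Y ∪ X)) and 8 ∉ Y, so 8 ∉ ((X \ Y) Δ (Y ∪ X)) ∪ Y
8 ∈ Z, so 8 ∉ Zᶜ
8 ∉ Zᶜ and 8 ∉ Y, so 8 ∉ Zᶜ Δ Y
8 ∉ (((X \ Y) Δ (Y ∪ X)) ∪ Y) and 8 ∉ (Zᶜ Δ Y), so 8 ∉ (((X \ Y) Δ (Y ∪ X)) ∪ Y) ∪ (Zᶜ Δ Y)
8 ∈ (Z \ Y) and 8 ∉ ((((X \ Y) Δ (Y ∪ X)) ∪ Y) ∪ (Zᶜ Δ Y)), so 8 ∈ (Z \ Y) \ ((((X \ Y) Δ (Y ∪ X)) ∪ Y) ∪ (Zᶜ Δ Y))

Yes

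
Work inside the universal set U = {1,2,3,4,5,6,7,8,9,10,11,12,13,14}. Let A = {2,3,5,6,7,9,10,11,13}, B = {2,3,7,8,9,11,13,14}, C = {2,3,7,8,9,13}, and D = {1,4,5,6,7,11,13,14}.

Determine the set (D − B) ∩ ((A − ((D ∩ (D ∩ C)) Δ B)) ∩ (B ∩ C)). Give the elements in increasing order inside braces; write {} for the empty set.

D − B = {1,4,5,6}
D ∩ C = {7,13}
D ∩ (D ∩ C) = {7,13}
(D ∩ (D ∩ C)) Δ B = {2,3,8,9,11,14}
A − ((D ∩ (D ∩ C)) Δ B) = {5,6,7,10,13}
B ∩ C = {2,3,7,8,9,13}
(A − ((D ∩ (D ∩ C)) Δ B)) ∩ (B ∩ C) = {7,13}
(D − B) ∩ ((A − ((D ∩ (D ∩ C)) Δ B)) ∩ (B ∩ C)) = {}

{}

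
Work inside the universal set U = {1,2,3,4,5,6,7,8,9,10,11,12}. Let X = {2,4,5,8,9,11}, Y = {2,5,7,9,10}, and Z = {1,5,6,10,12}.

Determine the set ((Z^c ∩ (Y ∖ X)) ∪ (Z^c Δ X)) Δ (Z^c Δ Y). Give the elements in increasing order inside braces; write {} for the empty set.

{4,7,8,10,11}

Z^c = {2,3,4,7,8,9,11}
Y ∖ X = {7,10}
Z^c ∩ (Y ∖ X) = {7}
Z^c Δ X = {3,5,7}
(Z^c ∩ (Y ∖ X)) ∪ (Z^c Δ X) = {3,5,7}
Z^c Δ Y = {3,4,5,8,10,11}
((Z^c ∩ (Y ∖ X)) ∪ (Z^c Δ X)) Δ (Z^c Δ Y) = {4,7,8,10,11}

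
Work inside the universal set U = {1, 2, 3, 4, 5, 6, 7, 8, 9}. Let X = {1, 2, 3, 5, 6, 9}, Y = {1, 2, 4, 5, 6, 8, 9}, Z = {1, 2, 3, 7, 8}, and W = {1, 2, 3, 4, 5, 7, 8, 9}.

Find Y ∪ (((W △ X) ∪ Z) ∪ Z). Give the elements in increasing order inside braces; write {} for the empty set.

W △ X = {4, 6, 7, 8}
(W △ X) ∪ Z = {1, 2, 3, 4, 6, 7, 8}
((W △ X) ∪ Z) ∪ Z = {1, 2, 3, 4, 6, 7, 8}
Y ∪ (((W △ X) ∪ Z) ∪ Z) = {1, 2, 3, 4, 5, 6, 7, 8, 9}

{1, 2, 3, 4, 5, 6, 7, 8, 9}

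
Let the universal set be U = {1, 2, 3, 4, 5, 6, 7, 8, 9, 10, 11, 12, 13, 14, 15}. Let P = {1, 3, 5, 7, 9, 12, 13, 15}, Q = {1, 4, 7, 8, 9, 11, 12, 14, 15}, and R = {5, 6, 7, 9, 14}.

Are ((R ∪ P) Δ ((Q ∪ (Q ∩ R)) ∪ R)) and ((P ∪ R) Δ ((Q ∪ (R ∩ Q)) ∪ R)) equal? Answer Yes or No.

Yes

R ∪ P = {1, 3, 5, 6, 7, 9, 12, 13, 14, 15}
Q ∩ R = {7, 9, 14}
Q ∪ (Q ∩ R) = {1, 4, 7, 8, 9, 11, 12, 14, 15}
(Q ∪ (Q ∩ R)) ∪ R = {1, 4, 5, 6, 7, 8, 9, 11, 12, 14, 15}
(R ∪ P) Δ ((Q ∪ (Q ∩ R)) ∪ R) = {3, 4, 8, 11, 13}
P ∪ R = {1, 3, 5, 6, 7, 9, 12, 13, 14, 15}
R ∩ Q = {7, 9, 14}
Q ∪ (R ∩ Q) = {1, 4, 7, 8, 9, 11, 12, 14, 15}
(Q ∪ (R ∩ Q)) ∪ R = {1, 4, 5, 6, 7, 8, 9, 11, 12, 14, 15}
(P ∪ R) Δ ((Q ∪ (R ∩ Q)) ∪ R) = {3, 4, 8, 11, 13}
Both equal {3, 4, 8, 11, 13}, so (R ∪ P) Δ ((Q ∪ (Q ∩ R)) ∪ R) = (P ∪ R) Δ ((Q ∪ (R ∩ Q)) ∪ R).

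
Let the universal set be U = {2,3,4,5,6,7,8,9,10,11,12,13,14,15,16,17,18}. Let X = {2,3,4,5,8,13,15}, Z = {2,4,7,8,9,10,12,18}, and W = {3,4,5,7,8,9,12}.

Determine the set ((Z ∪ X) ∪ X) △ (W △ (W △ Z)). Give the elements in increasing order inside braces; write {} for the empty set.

{3,5,13,15}

Z ∪ X = {2,3,4,5,7,8,9,10,12,13,15,18}
(Z ∪ X) ∪ X = {2,3,4,5,7,8,9,10,12,13,15,18}
W △ Z = {2,3,5,10,18}
W △ (W △ Z) = {2,4,7,8,9,10,12,18}
((Z ∪ X) ∪ X) △ (W △ (W △ Z)) = {3,5,13,15}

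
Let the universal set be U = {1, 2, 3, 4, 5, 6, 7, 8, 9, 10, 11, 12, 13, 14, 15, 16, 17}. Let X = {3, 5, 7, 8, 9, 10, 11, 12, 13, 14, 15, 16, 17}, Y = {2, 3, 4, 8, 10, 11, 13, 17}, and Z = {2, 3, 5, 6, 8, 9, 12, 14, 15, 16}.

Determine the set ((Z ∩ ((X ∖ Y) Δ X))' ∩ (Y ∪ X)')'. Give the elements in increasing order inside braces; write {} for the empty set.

X ∖ Y = {5, 7, 9, 12, 14, 15, 16}
(X ∖ Y) Δ X = {3, 8, 10, 11, 13, 17}
Z ∩ ((X ∖ Y) Δ X) = {3, 8}
(Z ∩ ((X ∖ Y) Δ X))' = {1, 2, 4, 5, 6, 7, 9, 10, 11, 12, 13, 14, 15, 16, 17}
Y ∪ X = {2, 3, 4, 5, 7, 8, 9, 10, 11, 12, 13, 14, 15, 16, 17}
(Y ∪ X)' = {1, 6}
(Z ∩ ((X ∖ Y) Δ X))' ∩ (Y ∪ X)' = {1, 6}
((Z ∩ ((X ∖ Y) Δ X))' ∩ (Y ∪ X)')' = {2, 3, 4, 5, 7, 8, 9, 10, 11, 12, 13, 14, 15, 16, 17}

{2, 3, 4, 5, 7, 8, 9, 10, 11, 12, 13, 14, 15, 16, 17}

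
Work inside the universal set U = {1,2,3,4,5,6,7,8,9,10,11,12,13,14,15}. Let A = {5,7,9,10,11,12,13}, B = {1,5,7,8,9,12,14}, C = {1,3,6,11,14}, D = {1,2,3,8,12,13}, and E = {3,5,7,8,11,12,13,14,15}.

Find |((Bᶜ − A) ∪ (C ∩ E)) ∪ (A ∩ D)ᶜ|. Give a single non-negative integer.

Bᶜ = {2,3,4,6,10,11,13,15}
Bᶜ − A = {2,3,4,6,15}
C ∩ E = {3,11,14}
(Bᶜ − A) ∪ (C ∩ E) = {2,3,4,6,11,14,15}
A ∩ D = {12,13}
(A ∩ D)ᶜ = {1,2,3,4,5,6,7,8,9,10,11,14,15}
((Bᶜ − A) ∪ (C ∩ E)) ∪ (A ∩ D)ᶜ = {1,2,3,4,5,6,7,8,9,10,11,14,15}
|((Bᶜ − A) ∪ (C ∩ E)) ∪ (A ∩ D)ᶜ| = 13

13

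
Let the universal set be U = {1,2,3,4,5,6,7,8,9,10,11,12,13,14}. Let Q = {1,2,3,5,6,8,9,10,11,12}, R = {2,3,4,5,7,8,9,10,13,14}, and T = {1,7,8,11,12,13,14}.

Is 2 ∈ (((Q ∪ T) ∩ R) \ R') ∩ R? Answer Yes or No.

2 ∈ Q and 2 ∉ T, so 2 ∈ Q ∪ T
2 ∈ (Q ∪ T) and 2 ∈ R, so 2 ∈ (Q ∪ T) ∩ R
2 ∈ R, so 2 ∉ R'
2 ∈ ((Q ∪ T) ∩ R) and 2 ∉ R', so 2 ∈ ((Q ∪ T) ∩ R) \ R'
2 ∈ (((Q ∪ T) ∩ R) \ R') and 2 ∈ R, so 2 ∈ (((Q ∪ T) ∩ R) \ R') ∩ R

Yes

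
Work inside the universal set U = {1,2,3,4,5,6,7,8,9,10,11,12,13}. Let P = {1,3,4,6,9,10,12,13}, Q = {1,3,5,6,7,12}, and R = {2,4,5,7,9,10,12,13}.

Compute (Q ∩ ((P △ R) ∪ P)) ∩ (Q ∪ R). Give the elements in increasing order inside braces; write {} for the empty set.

{1,3,5,6,7,12}

P △ R = {1,2,3,5,6,7}
(P △ R) ∪ P = {1,2,3,4,5,6,7,9,10,12,13}
Q ∩ ((P △ R) ∪ P) = {1,3,5,6,7,12}
Q ∪ R = {1,2,3,4,5,6,7,9,10,12,13}
(Q ∩ ((P △ R) ∪ P)) ∩ (Q ∪ R) = {1,3,5,6,7,12}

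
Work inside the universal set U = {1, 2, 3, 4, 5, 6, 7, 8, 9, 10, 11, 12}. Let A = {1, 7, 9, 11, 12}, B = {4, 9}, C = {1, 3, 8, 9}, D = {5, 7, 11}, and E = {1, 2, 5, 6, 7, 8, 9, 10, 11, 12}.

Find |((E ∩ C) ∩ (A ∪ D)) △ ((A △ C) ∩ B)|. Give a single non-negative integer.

2

E ∩ C = {1, 8, 9}
A ∪ D = {1, 5, 7, 9, 11, 12}
(E ∩ C) ∩ (A ∪ D) = {1, 9}
A △ C = {3, 7, 8, 11, 12}
(A △ C) ∩ B = {}
((E ∩ C) ∩ (A ∪ D)) △ ((A △ C) ∩ B) = {1, 9}
|((E ∩ C) ∩ (A ∪ D)) △ ((A △ C) ∩ B)| = 2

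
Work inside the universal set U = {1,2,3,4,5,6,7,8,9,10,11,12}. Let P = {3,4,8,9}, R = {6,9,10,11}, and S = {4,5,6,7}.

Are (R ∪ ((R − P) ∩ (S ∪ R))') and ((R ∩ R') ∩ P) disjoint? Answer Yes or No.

Yes

R − P = {6,10,11}
S ∪ R = {4,5,6,7,9,10,11}
(R − P) ∩ (S ∪ R) = {6,10,11}
((R − P) ∩ (S ∪ R))' = {1,2,3,4,5,7,8,9,12}
R ∪ ((R − P) ∩ (S ∪ R))' = {1,2,3,4,5,6,7,8,9,10,11,12}
R' = {1,2,3,4,5,7,8,12}
R ∩ R' = {}
(R ∩ R') ∩ P = {}
{1,2,3,4,5,6,7,8,9,10,11,12} and {} share no elements.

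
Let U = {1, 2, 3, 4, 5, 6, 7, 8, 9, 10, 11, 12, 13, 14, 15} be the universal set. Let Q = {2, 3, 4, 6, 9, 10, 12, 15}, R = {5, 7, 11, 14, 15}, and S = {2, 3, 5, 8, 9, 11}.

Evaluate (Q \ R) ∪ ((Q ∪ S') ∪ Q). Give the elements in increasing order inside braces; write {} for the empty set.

Q \ R = {2, 3, 4, 6, 9, 10, 12}
S' = {1, 4, 6, 7, 10, 12, 13, 14, 15}
Q ∪ S' = {1, 2, 3, 4, 6, 7, 9, 10, 12, 13, 14, 15}
(Q ∪ S') ∪ Q = {1, 2, 3, 4, 6, 7, 9, 10, 12, 13, 14, 15}
(Q \ R) ∪ ((Q ∪ S') ∪ Q) = {1, 2, 3, 4, 6, 7, 9, 10, 12, 13, 14, 15}

{1, 2, 3, 4, 6, 7, 9, 10, 12, 13, 14, 15}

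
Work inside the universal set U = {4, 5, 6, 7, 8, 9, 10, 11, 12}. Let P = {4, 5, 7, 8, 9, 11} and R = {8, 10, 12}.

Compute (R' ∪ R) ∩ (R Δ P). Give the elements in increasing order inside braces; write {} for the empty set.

{4, 5, 7, 9, 10, 11, 12}

R' = {4, 5, 6, 7, 9, 11}
R' ∪ R = {4, 5, 6, 7, 8, 9, 10, 11, 12}
R Δ P = {4, 5, 7, 9, 10, 11, 12}
(R' ∪ R) ∩ (R Δ P) = {4, 5, 7, 9, 10, 11, 12}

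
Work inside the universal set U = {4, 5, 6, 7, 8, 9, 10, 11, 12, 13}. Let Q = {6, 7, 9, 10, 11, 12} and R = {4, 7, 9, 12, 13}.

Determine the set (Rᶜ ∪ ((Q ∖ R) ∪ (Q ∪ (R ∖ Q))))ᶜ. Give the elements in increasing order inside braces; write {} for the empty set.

{}

Rᶜ = {5, 6, 8, 10, 11}
Q ∖ R = {6, 10, 11}
R ∖ Q = {4, 13}
Q ∪ (R ∖ Q) = {4, 6, 7, 9, 10, 11, 12, 13}
(Q ∖ R) ∪ (Q ∪ (R ∖ Q)) = {4, 6, 7, 9, 10, 11, 12, 13}
Rᶜ ∪ ((Q ∖ R) ∪ (Q ∪ (R ∖ Q))) = {4, 5, 6, 7, 8, 9, 10, 11, 12, 13}
(Rᶜ ∪ ((Q ∖ R) ∪ (Q ∪ (R ∖ Q))))ᶜ = {}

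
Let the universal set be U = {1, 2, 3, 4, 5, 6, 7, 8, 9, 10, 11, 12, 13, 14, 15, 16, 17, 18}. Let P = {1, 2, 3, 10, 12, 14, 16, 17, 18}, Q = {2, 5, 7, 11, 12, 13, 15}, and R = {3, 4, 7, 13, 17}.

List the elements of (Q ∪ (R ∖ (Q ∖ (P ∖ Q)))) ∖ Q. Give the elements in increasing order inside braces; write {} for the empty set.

{3, 4, 17}

P ∖ Q = {1, 3, 10, 14, 16, 17, 18}
Q ∖ (P ∖ Q) = {2, 5, 7, 11, 12, 13, 15}
R ∖ (Q ∖ (P ∖ Q)) = {3, 4, 17}
Q ∪ (R ∖ (Q ∖ (P ∖ Q))) = {2, 3, 4, 5, 7, 11, 12, 13, 15, 17}
(Q ∪ (R ∖ (Q ∖ (P ∖ Q)))) ∖ Q = {3, 4, 17}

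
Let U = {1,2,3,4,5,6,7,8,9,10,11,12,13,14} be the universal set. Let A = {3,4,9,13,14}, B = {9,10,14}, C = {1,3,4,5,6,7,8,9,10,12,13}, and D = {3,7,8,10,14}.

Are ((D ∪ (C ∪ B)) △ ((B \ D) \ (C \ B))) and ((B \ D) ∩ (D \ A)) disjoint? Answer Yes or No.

Yes

C ∪ B = {1,3,4,5,6,7,8,9,10,12,13,14}
D ∪ (C ∪ B) = {1,3,4,5,6,7,8,9,10,12,13,14}
B \ D = {9}
C \ B = {1,3,4,5,6,7,8,12,13}
(B \ D) \ (C \ B) = {9}
(D ∪ (C ∪ B)) △ ((B \ D) \ (C \ B)) = {1,3,4,5,6,7,8,10,12,13,14}
D \ A = {7,8,10}
(B \ D) ∩ (D \ A) = {}
{1,3,4,5,6,7,8,10,12,13,14} and {} share no elements.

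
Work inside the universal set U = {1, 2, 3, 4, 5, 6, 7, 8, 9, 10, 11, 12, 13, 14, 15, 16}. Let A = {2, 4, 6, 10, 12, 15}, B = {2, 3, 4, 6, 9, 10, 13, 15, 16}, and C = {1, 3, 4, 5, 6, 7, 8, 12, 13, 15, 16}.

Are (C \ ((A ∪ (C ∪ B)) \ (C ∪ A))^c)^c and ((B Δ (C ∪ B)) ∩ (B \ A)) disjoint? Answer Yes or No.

C ∪ B = {1, 2, 3, 4, 5, 6, 7, 8, 9, 10, 12, 13, 15, 16}
A ∪ (C ∪ B) = {1, 2, 3, 4, 5, 6, 7, 8, 9, 10, 12, 13, 15, 16}
C ∪ A = {1, 2, 3, 4, 5, 6, 7, 8, 10, 12, 13, 15, 16}
(A ∪ (C ∪ B)) \ (C ∪ A) = {9}
((A ∪ (C ∪ B)) \ (C ∪ A))^c = {1, 2, 3, 4, 5, 6, 7, 8, 10, 11, 12, 13, 14, 15, 16}
C \ ((A ∪ (C ∪ B)) \ (C ∪ A))^c = {}
(C \ ((A ∪ (C ∪ B)) \ (C ∪ A))^c)^c = {1, 2, 3, 4, 5, 6, 7, 8, 9, 10, 11, 12, 13, 14, 15, 16}
B Δ (C ∪ B) = {1, 5, 7, 8, 12}
B \ A = {3, 9, 13, 16}
(B Δ (C ∪ B)) ∩ (B \ A) = {}
{1, 2, 3, 4, 5, 6, 7, 8, 9, 10, 11, 12, 13, 14, 15, 16} and {} share no elements.

Yes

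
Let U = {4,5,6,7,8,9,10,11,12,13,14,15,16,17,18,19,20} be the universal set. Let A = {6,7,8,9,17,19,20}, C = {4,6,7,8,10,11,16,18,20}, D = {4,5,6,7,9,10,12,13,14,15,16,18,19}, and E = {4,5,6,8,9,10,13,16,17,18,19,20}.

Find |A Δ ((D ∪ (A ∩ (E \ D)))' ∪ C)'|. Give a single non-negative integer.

E \ D = {8,17,20}
A ∩ (E \ D) = {8,17,20}
D ∪ (A ∩ (E \ D)) = {4,5,6,7,8,9,10,12,13,14,15,16,17,18,19,20}
(D ∪ (A ∩ (E \ D)))' = {11}
(D ∪ (A ∩ (E \ D)))' ∪ C = {4,6,7,8,10,11,16,18,20}
((D ∪ (A ∩ (E \ D)))' ∪ C)' = {5,9,12,13,14,15,17,19}
A Δ ((D ∪ (A ∩ (E \ D)))' ∪ C)' = {5,6,7,8,12,13,14,15,20}
|A Δ ((D ∪ (A ∩ (E \ D)))' ∪ C)'| = 9

9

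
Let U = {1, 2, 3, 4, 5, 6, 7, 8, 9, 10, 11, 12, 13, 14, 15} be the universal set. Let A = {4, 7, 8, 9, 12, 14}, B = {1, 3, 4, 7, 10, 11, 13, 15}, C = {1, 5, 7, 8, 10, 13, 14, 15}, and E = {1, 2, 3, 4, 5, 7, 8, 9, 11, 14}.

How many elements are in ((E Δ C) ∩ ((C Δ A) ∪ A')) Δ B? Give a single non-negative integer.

4

E Δ C = {2, 3, 4, 9, 10, 11, 13, 15}
C Δ A = {1, 4, 5, 9, 10, 12, 13, 15}
A' = {1, 2, 3, 5, 6, 10, 11, 13, 15}
(C Δ A) ∪ A' = {1, 2, 3, 4, 5, 6, 9, 10, 11, 12, 13, 15}
(E Δ C) ∩ ((C Δ A) ∪ A') = {2, 3, 4, 9, 10, 11, 13, 15}
((E Δ C) ∩ ((C Δ A) ∪ A')) Δ B = {1, 2, 7, 9}
|((E Δ C) ∩ ((C Δ A) ∪ A')) Δ B| = 4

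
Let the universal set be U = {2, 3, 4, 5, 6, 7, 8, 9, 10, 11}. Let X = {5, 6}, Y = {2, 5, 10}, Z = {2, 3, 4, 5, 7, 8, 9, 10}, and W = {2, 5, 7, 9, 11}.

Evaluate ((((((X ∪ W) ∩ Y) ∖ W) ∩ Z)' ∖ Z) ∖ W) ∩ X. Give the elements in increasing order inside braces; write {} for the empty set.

X ∪ W = {2, 5, 6, 7, 9, 11}
(X ∪ W) ∩ Y = {2, 5}
((X ∪ W) ∩ Y) ∖ W = {}
(((X ∪ W) ∩ Y) ∖ W) ∩ Z = {}
((((X ∪ W) ∩ Y) ∖ W) ∩ Z)' = {2, 3, 4, 5, 6, 7, 8, 9, 10, 11}
((((X ∪ W) ∩ Y) ∖ W) ∩ Z)' ∖ Z = {6, 11}
(((((X ∪ W) ∩ Y) ∖ W) ∩ Z)' ∖ Z) ∖ W = {6}
((((((X ∪ W) ∩ Y) ∖ W) ∩ Z)' ∖ Z) ∖ W) ∩ X = {6}

{6}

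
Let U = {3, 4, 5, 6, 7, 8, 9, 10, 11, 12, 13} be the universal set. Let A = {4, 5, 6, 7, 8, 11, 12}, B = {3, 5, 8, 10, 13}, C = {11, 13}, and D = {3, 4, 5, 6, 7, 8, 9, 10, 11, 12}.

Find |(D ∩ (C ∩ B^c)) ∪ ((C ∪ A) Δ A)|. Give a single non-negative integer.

B^c = {4, 6, 7, 9, 11, 12}
C ∩ B^c = {11}
D ∩ (C ∩ B^c) = {11}
C ∪ A = {4, 5, 6, 7, 8, 11, 12, 13}
(C ∪ A) Δ A = {13}
(D ∩ (C ∩ B^c)) ∪ ((C ∪ A) Δ A) = {11, 13}
|(D ∩ (C ∩ B^c)) ∪ ((C ∪ A) Δ A)| = 2

2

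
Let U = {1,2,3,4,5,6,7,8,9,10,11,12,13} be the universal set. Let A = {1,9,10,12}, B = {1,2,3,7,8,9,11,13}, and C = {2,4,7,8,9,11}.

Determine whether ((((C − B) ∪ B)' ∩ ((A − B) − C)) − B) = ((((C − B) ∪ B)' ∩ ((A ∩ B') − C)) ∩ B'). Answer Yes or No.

C − B = {4}
(C − B) ∪ B = {1,2,3,4,7,8,9,11,13}
((C − B) ∪ B)' = {5,6,10,12}
A − B = {10,12}
(A − B) − C = {10,12}
((C − B) ∪ B)' ∩ ((A − B) − C) = {10,12}
(((C − B) ∪ B)' ∩ ((A − B) − C)) − B = {10,12}
B' = {4,5,6,10,12}
A ∩ B' = {10,12}
(A ∩ B') − C = {10,12}
((C − B) ∪ B)' ∩ ((A ∩ B') − C) = {10,12}
(((C − B) ∪ B)' ∩ ((A ∩ B') − C)) ∩ B' = {10,12}
Both equal {10,12}, so (((C − B) ∪ B)' ∩ ((A − B) − C)) − B = (((C − B) ∪ B)' ∩ ((A ∩ B') − C)) ∩ B'.

Yes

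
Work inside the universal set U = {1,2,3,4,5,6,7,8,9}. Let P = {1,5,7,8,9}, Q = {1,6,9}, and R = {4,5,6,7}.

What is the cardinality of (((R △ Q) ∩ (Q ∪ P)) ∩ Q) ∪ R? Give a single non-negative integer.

R △ Q = {1,4,5,7,9}
Q ∪ P = {1,5,6,7,8,9}
(R △ Q) ∩ (Q ∪ P) = {1,5,7,9}
((R △ Q) ∩ (Q ∪ P)) ∩ Q = {1,9}
(((R △ Q) ∩ (Q ∪ P)) ∩ Q) ∪ R = {1,4,5,6,7,9}
|(((R △ Q) ∩ (Q ∪ P)) ∩ Q) ∪ R| = 6

6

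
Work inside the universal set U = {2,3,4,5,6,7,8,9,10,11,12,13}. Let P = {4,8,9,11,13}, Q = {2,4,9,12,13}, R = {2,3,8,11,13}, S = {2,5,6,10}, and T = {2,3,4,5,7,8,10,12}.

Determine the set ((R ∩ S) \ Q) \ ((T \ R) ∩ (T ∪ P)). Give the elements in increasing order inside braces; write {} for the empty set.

R ∩ S = {2}
(R ∩ S) \ Q = {}
T \ R = {4,5,7,10,12}
T ∪ P = {2,3,4,5,7,8,9,10,11,12,13}
(T \ R) ∩ (T ∪ P) = {4,5,7,10,12}
((R ∩ S) \ Q) \ ((T \ R) ∩ (T ∪ P)) = {}

{}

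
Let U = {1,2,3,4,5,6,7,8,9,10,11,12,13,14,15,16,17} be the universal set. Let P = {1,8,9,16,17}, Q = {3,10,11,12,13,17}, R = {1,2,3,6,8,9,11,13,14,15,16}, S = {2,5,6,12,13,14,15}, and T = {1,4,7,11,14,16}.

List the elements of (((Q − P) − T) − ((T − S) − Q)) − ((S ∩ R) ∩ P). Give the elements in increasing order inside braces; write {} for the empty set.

Q − P = {3,10,11,12,13}
(Q − P) − T = {3,10,12,13}
T − S = {1,4,7,11,16}
(T − S) − Q = {1,4,7,16}
((Q − P) − T) − ((T − S) − Q) = {3,10,12,13}
S ∩ R = {2,6,13,14,15}
(S ∩ R) ∩ P = {}
(((Q − P) − T) − ((T − S) − Q)) − ((S ∩ R) ∩ P) = {3,10,12,13}

{3,10,12,13}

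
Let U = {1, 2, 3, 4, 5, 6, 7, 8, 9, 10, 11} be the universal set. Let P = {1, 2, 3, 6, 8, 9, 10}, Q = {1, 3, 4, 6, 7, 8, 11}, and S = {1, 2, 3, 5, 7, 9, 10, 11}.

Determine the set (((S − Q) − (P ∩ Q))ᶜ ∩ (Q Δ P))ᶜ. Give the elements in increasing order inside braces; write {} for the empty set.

S − Q = {2, 5, 9, 10}
P ∩ Q = {1, 3, 6, 8}
(S − Q) − (P ∩ Q) = {2, 5, 9, 10}
((S − Q) − (P ∩ Q))ᶜ = {1, 3, 4, 6, 7, 8, 11}
Q Δ P = {2, 4, 7, 9, 10, 11}
((S − Q) − (P ∩ Q))ᶜ ∩ (Q Δ P) = {4, 7, 11}
(((S − Q) − (P ∩ Q))ᶜ ∩ (Q Δ P))ᶜ = {1, 2, 3, 5, 6, 8, 9, 10}

{1, 2, 3, 5, 6, 8, 9, 10}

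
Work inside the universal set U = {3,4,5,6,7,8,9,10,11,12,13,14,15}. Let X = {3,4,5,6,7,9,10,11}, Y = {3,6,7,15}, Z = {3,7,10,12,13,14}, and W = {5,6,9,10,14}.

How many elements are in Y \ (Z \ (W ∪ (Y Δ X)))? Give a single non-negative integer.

2

Y Δ X = {4,5,9,10,11,15}
W ∪ (Y Δ X) = {4,5,6,9,10,11,14,15}
Z \ (W ∪ (Y Δ X)) = {3,7,12,13}
Y \ (Z \ (W ∪ (Y Δ X))) = {6,15}
|Y \ (Z \ (W ∪ (Y Δ X)))| = 2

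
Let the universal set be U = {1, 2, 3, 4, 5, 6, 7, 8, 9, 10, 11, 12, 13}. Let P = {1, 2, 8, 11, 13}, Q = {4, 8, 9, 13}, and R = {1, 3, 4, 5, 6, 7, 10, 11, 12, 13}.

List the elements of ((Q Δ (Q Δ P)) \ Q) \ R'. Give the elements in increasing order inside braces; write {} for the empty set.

Q Δ P = {1, 2, 4, 9, 11}
Q Δ (Q Δ P) = {1, 2, 8, 11, 13}
(Q Δ (Q Δ P)) \ Q = {1, 2, 11}
R' = {2, 8, 9}
((Q Δ (Q Δ P)) \ Q) \ R' = {1, 11}

{1, 11}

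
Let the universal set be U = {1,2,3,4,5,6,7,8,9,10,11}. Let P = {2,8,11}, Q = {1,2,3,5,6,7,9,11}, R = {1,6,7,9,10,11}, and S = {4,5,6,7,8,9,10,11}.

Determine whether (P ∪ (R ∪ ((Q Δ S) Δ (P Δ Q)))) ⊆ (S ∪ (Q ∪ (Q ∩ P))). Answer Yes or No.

Q Δ S = {1,2,3,4,8,10}
P Δ Q = {1,3,5,6,7,8,9}
(Q Δ S) Δ (P Δ Q) = {2,4,5,6,7,9,10}
R ∪ ((Q Δ S) Δ (P Δ Q)) = {1,2,4,5,6,7,9,10,11}
P ∪ (R ∪ ((Q Δ S) Δ (P Δ Q))) = {1,2,4,5,6,7,8,9,10,11}
Q ∩ P = {2,11}
Q ∪ (Q ∩ P) = {1,2,3,5,6,7,9,11}
S ∪ (Q ∪ (Q ∩ P)) = {1,2,3,4,5,6,7,8,9,10,11}
Every element of {1,2,4,5,6,7,8,9,10,11} is in {1,2,3,4,5,6,7,8,9,10,11}, so P ∪ (R ∪ ((Q Δ S) Δ (P Δ Q))) ⊆ S ∪ (Q ∪ (Q ∩ P)).

Yes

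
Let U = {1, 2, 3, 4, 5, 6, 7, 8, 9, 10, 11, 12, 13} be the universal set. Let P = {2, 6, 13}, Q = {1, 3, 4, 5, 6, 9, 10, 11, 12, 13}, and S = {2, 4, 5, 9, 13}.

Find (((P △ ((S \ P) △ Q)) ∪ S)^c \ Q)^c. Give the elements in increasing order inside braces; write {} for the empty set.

{1, 2, 3, 4, 5, 6, 9, 10, 11, 12, 13}

S \ P = {4, 5, 9}
(S \ P) △ Q = {1, 3, 6, 10, 11, 12, 13}
P △ ((S \ P) △ Q) = {1, 2, 3, 10, 11, 12}
(P △ ((S \ P) △ Q)) ∪ S = {1, 2, 3, 4, 5, 9, 10, 11, 12, 13}
((P △ ((S \ P) △ Q)) ∪ S)^c = {6, 7, 8}
((P △ ((S \ P) △ Q)) ∪ S)^c \ Q = {7, 8}
(((P △ ((S \ P) △ Q)) ∪ S)^c \ Q)^c = {1, 2, 3, 4, 5, 6, 9, 10, 11, 12, 13}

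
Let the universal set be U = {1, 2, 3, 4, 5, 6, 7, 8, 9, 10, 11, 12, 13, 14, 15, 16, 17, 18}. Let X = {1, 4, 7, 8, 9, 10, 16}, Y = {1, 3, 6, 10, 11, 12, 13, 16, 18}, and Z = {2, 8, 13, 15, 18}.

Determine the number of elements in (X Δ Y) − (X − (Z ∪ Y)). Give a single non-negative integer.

X Δ Y = {3, 4, 6, 7, 8, 9, 11, 12, 13, 18}
Z ∪ Y = {1, 2, 3, 6, 8, 10, 11, 12, 13, 15, 16, 18}
X − (Z ∪ Y) = {4, 7, 9}
(X Δ Y) − (X − (Z ∪ Y)) = {3, 6, 8, 11, 12, 13, 18}
|(X Δ Y) − (X − (Z ∪ Y))| = 7

7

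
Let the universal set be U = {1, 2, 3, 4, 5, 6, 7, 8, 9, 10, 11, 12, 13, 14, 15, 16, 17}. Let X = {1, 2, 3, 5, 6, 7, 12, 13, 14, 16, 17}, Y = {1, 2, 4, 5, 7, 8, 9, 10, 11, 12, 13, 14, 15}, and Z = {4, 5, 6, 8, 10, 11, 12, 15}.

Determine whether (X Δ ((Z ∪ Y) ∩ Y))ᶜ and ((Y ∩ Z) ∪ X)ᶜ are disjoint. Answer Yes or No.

Yes

Z ∪ Y = {1, 2, 4, 5, 6, 7, 8, 9, 10, 11, 12, 13, 14, 15}
(Z ∪ Y) ∩ Y = {1, 2, 4, 5, 7, 8, 9, 10, 11, 12, 13, 14, 15}
X Δ ((Z ∪ Y) ∩ Y) = {3, 4, 6, 8, 9, 10, 11, 15, 16, 17}
(X Δ ((Z ∪ Y) ∩ Y))ᶜ = {1, 2, 5, 7, 12, 13, 14}
Y ∩ Z = {4, 5, 8, 10, 11, 12, 15}
(Y ∩ Z) ∪ X = {1, 2, 3, 4, 5, 6, 7, 8, 10, 11, 12, 13, 14, 15, 16, 17}
((Y ∩ Z) ∪ X)ᶜ = {9}
{1, 2, 5, 7, 12, 13, 14} and {9} share no elements.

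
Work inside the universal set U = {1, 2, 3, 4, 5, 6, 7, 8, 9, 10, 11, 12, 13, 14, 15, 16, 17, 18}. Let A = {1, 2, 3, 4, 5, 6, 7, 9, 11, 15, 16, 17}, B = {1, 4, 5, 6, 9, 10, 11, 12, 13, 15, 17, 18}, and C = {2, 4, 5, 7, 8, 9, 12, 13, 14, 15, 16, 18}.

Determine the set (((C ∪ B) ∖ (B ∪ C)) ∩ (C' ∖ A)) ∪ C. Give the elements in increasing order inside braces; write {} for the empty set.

C ∪ B = {1, 2, 4, 5, 6, 7, 8, 9, 10, 11, 12, 13, 14, 15, 16, 17, 18}
B ∪ C = {1, 2, 4, 5, 6, 7, 8, 9, 10, 11, 12, 13, 14, 15, 16, 17, 18}
(C ∪ B) ∖ (B ∪ C) = {}
C' = {1, 3, 6, 10, 11, 17}
C' ∖ A = {10}
((C ∪ B) ∖ (B ∪ C)) ∩ (C' ∖ A) = {}
(((C ∪ B) ∖ (B ∪ C)) ∩ (C' ∖ A)) ∪ C = {2, 4, 5, 7, 8, 9, 12, 13, 14, 15, 16, 18}

{2, 4, 5, 7, 8, 9, 12, 13, 14, 15, 16, 18}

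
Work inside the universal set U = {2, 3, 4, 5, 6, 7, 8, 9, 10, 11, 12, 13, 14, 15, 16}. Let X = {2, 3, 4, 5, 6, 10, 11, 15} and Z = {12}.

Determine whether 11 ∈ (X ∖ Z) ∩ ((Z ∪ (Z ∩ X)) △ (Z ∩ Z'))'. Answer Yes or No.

Yes

11 ∈ X and 11 ∉ Z, so 11 ∈ X ∖ Z
11 ∉ Z and 11 ∈ X, so 11 ∉ Z ∩ X
11 ∉ Z and 11 ∉ (Z ∩ X), so 11 ∉ Z ∪ (Z ∩ X)
11 ∉ Z, so 11 ∈ Z'
11 ∉ Z and 11 ∈ Z', so 11 ∉ Z ∩ Z'
11 ∉ (Z ∪ (Z ∩ X)) and 11 ∉ (Z ∩ Z'), so 11 ∉ (Z ∪ (Z ∩ X)) △ (Z ∩ Z')
11 ∈ ((Z ∪ (Z ∩ X)) △ (Z ∩ Z'))' since 11 ∉ ((Z ∪ (Z ∩ X)) △ (Z ∩ Z'))
11 ∈ (X ∖ Z) and 11 ∈ ((Z ∪ (Z ∩ X)) △ (Z ∩ Z'))', so 11 ∈ (X ∖ Z) ∩ ((Z ∪ (Z ∩ X)) △ (Z ∩ Z'))'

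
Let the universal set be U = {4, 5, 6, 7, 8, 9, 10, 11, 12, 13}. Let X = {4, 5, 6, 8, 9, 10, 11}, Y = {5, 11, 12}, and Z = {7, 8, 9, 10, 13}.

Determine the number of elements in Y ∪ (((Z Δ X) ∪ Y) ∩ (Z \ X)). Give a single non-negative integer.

5

Z Δ X = {4, 5, 6, 7, 11, 13}
(Z Δ X) ∪ Y = {4, 5, 6, 7, 11, 12, 13}
Z \ X = {7, 13}
((Z Δ X) ∪ Y) ∩ (Z \ X) = {7, 13}
Y ∪ (((Z Δ X) ∪ Y) ∩ (Z \ X)) = {5, 7, 11, 12, 13}
|Y ∪ (((Z Δ X) ∪ Y) ∩ (Z \ X))| = 5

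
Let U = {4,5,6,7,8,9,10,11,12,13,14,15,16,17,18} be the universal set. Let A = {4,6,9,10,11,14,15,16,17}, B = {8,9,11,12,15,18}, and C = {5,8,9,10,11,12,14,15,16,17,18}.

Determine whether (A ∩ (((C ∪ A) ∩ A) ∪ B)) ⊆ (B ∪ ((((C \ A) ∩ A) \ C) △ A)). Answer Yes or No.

Yes

C ∪ A = {4,5,6,8,9,10,11,12,14,15,16,17,18}
(C ∪ A) ∩ A = {4,6,9,10,11,14,15,16,17}
((C ∪ A) ∩ A) ∪ B = {4,6,8,9,10,11,12,14,15,16,17,18}
A ∩ (((C ∪ A) ∩ A) ∪ B) = {4,6,9,10,11,14,15,16,17}
C \ A = {5,8,12,18}
(C \ A) ∩ A = {}
((C \ A) ∩ A) \ C = {}
(((C \ A) ∩ A) \ C) △ A = {4,6,9,10,11,14,15,16,17}
B ∪ ((((C \ A) ∩ A) \ C) △ A) = {4,6,8,9,10,11,12,14,15,16,17,18}
Every element of {4,6,9,10,11,14,15,16,17} is in {4,6,8,9,10,11,12,14,15,16,17,18}, so A ∩ (((C ∪ A) ∩ A) ∪ B) ⊆ B ∪ ((((C \ A) ∩ A) \ C) △ A).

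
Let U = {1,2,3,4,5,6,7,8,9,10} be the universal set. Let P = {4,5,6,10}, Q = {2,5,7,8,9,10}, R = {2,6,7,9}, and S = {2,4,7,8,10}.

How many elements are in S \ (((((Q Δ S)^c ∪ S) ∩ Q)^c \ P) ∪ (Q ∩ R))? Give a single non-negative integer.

3

Q Δ S = {4,5,9}
(Q Δ S)^c = {1,2,3,6,7,8,10}
(Q Δ S)^c ∪ S = {1,2,3,4,6,7,8,10}
((Q Δ S)^c ∪ S) ∩ Q = {2,7,8,10}
(((Q Δ S)^c ∪ S) ∩ Q)^c = {1,3,4,5,6,9}
(((Q Δ S)^c ∪ S) ∩ Q)^c \ P = {1,3,9}
Q ∩ R = {2,7,9}
((((Q Δ S)^c ∪ S) ∩ Q)^c \ P) ∪ (Q ∩ R) = {1,2,3,7,9}
S \ (((((Q Δ S)^c ∪ S) ∩ Q)^c \ P) ∪ (Q ∩ R)) = {4,8,10}
|S \ (((((Q Δ S)^c ∪ S) ∩ Q)^c \ P) ∪ (Q ∩ R))| = 3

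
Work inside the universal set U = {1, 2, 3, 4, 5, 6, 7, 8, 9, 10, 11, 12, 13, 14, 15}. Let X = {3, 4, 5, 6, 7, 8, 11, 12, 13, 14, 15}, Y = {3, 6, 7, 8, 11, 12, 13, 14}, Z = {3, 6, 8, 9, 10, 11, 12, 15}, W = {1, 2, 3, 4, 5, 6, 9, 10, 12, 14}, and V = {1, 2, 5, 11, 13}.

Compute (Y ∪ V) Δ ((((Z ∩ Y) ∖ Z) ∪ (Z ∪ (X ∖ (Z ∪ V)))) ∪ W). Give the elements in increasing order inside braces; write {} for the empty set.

{4, 9, 10, 13, 15}

Y ∪ V = {1, 2, 3, 5, 6, 7, 8, 11, 12, 13, 14}
Z ∩ Y = {3, 6, 8, 11, 12}
(Z ∩ Y) ∖ Z = {}
Z ∪ V = {1, 2, 3, 5, 6, 8, 9, 10, 11, 12, 13, 15}
X ∖ (Z ∪ V) = {4, 7, 14}
Z ∪ (X ∖ (Z ∪ V)) = {3, 4, 6, 7, 8, 9, 10, 11, 12, 14, 15}
((Z ∩ Y) ∖ Z) ∪ (Z ∪ (X ∖ (Z ∪ V))) = {3, 4, 6, 7, 8, 9, 10, 11, 12, 14, 15}
(((Z ∩ Y) ∖ Z) ∪ (Z ∪ (X ∖ (Z ∪ V)))) ∪ W = {1, 2, 3, 4, 5, 6, 7, 8, 9, 10, 11, 12, 14, 15}
(Y ∪ V) Δ ((((Z ∩ Y) ∖ Z) ∪ (Z ∪ (X ∖ (Z ∪ V)))) ∪ W) = {4, 9, 10, 13, 15}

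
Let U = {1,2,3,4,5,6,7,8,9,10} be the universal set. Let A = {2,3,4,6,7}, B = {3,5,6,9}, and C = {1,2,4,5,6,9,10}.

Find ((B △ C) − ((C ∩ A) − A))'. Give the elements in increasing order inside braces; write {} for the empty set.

{5,6,7,8,9}

B △ C = {1,2,3,4,10}
C ∩ A = {2,4,6}
(C ∩ A) − A = {}
(B △ C) − ((C ∩ A) − A) = {1,2,3,4,10}
((B △ C) − ((C ∩ A) − A))' = {5,6,7,8,9}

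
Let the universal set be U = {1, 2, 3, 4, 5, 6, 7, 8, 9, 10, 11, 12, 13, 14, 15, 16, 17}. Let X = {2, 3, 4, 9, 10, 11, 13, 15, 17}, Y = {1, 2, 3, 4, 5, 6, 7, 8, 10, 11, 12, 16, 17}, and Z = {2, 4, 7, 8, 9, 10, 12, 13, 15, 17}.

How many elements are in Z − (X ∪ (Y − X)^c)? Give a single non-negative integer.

3

Y − X = {1, 5, 6, 7, 8, 12, 16}
(Y − X)^c = {2, 3, 4, 9, 10, 11, 13, 14, 15, 17}
X ∪ (Y − X)^c = {2, 3, 4, 9, 10, 11, 13, 14, 15, 17}
Z − (X ∪ (Y − X)^c) = {7, 8, 12}
|Z − (X ∪ (Y − X)^c)| = 3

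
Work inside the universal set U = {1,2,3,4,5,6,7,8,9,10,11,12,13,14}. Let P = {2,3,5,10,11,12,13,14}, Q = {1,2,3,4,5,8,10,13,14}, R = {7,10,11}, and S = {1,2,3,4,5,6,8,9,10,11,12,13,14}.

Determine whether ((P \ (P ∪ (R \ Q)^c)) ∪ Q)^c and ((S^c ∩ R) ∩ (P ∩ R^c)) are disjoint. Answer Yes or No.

Yes

R \ Q = {7,11}
(R \ Q)^c = {1,2,3,4,5,6,8,9,10,12,13,14}
P ∪ (R \ Q)^c = {1,2,3,4,5,6,8,9,10,11,12,13,14}
P \ (P ∪ (R \ Q)^c) = {}
(P \ (P ∪ (R \ Q)^c)) ∪ Q = {1,2,3,4,5,8,10,13,14}
((P \ (P ∪ (R \ Q)^c)) ∪ Q)^c = {6,7,9,11,12}
S^c = {7}
S^c ∩ R = {7}
R^c = {1,2,3,4,5,6,8,9,12,13,14}
P ∩ R^c = {2,3,5,12,13,14}
(S^c ∩ R) ∩ (P ∩ R^c) = {}
{6,7,9,11,12} and {} share no elements.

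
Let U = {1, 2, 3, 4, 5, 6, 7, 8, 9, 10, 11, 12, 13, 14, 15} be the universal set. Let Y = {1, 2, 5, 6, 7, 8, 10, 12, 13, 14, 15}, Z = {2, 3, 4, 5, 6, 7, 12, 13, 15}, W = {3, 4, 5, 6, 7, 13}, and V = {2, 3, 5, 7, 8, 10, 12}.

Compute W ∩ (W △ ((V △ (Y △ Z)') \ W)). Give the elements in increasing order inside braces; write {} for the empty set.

{3, 4, 5, 6, 7, 13}

Y △ Z = {1, 3, 4, 8, 10, 14}
(Y △ Z)' = {2, 5, 6, 7, 9, 11, 12, 13, 15}
V △ (Y △ Z)' = {3, 6, 8, 9, 10, 11, 13, 15}
(V △ (Y △ Z)') \ W = {8, 9, 10, 11, 15}
W △ ((V △ (Y △ Z)') \ W) = {3, 4, 5, 6, 7, 8, 9, 10, 11, 13, 15}
W ∩ (W △ ((V △ (Y △ Z)') \ W)) = {3, 4, 5, 6, 7, 13}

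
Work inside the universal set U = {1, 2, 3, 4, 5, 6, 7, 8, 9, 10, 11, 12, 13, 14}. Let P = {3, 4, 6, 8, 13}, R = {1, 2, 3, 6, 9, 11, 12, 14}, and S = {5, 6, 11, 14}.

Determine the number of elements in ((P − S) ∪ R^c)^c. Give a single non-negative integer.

7

P − S = {3, 4, 8, 13}
R^c = {4, 5, 7, 8, 10, 13}
(P − S) ∪ R^c = {3, 4, 5, 7, 8, 10, 13}
((P − S) ∪ R^c)^c = {1, 2, 6, 9, 11, 12, 14}
|((P − S) ∪ R^c)^c| = 7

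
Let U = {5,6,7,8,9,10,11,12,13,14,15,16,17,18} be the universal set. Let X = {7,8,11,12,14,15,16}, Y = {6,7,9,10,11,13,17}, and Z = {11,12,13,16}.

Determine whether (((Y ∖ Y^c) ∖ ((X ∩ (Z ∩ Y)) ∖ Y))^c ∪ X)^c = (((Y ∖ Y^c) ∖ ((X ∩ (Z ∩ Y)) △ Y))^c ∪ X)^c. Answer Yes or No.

Y^c = {5,8,12,14,15,16,18}
Y ∖ Y^c = {6,7,9,10,11,13,17}
Z ∩ Y = {11,13}
X ∩ (Z ∩ Y) = {11}
(X ∩ (Z ∩ Y)) ∖ Y = {}
(Y ∖ Y^c) ∖ ((X ∩ (Z ∩ Y)) ∖ Y) = {6,7,9,10,11,13,17}
((Y ∖ Y^c) ∖ ((X ∩ (Z ∩ Y)) ∖ Y))^c = {5,8,12,14,15,16,18}
((Y ∖ Y^c) ∖ ((X ∩ (Z ∩ Y)) ∖ Y))^c ∪ X = {5,7,8,11,12,14,15,16,18}
(((Y ∖ Y^c) ∖ ((X ∩ (Z ∩ Y)) ∖ Y))^c ∪ X)^c = {6,9,10,13,17}
(X ∩ (Z ∩ Y)) △ Y = {6,7,9,10,13,17}
(Y ∖ Y^c) ∖ ((X ∩ (Z ∩ Y)) △ Y) = {11}
((Y ∖ Y^c) ∖ ((X ∩ (Z ∩ Y)) △ Y))^c = {5,6,7,8,9,10,12,13,14,15,16,17,18}
((Y ∖ Y^c) ∖ ((X ∩ (Z ∩ Y)) △ Y))^c ∪ X = {5,6,7,8,9,10,11,12,13,14,15,16,17,18}
(((Y ∖ Y^c) ∖ ((X ∩ (Z ∩ Y)) △ Y))^c ∪ X)^c = {}
6 ∈ (((Y ∖ Y^c) ∖ ((X ∩ (Z ∩ Y)) ∖ Y))^c ∪ X)^c but 6 ∉ (((Y ∖ Y^c) ∖ ((X ∩ (Z ∩ Y)) △ Y))^c ∪ X)^c, so they differ.

No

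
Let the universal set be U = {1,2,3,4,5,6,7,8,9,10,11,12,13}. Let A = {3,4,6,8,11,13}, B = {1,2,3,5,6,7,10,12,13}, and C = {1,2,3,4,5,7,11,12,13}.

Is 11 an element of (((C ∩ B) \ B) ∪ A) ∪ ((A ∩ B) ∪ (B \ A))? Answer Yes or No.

11 ∈ C and 11 ∉ B, so 11 ∉ C ∩ B
11 ∉ (C ∩ B) and 11 ∉ B, so 11 ∉ (C ∩ B) \ B
11 ∉ ((C ∩ B) \ B) and 11 ∈ A, so 11 ∈ ((C ∩ B) \ B) ∪ A
11 ∈ A and 11 ∉ B, so 11 ∉ A ∩ B
11 ∉ B and 11 ∈ A, so 11 ∉ B \ A
11 ∉ (A ∩ B) and 11 ∉ (B \ A), so 11 ∉ (A ∩ B) ∪ (B \ A)
11 ∈ (((C ∩ B) \ B) ∪ A) and 11 ∉ ((A ∩ B) ∪ (B \ A)), so 11 ∈ (((C ∩ B) \ B) ∪ A) ∪ ((A ∩ B) ∪ (B \ A))

Yes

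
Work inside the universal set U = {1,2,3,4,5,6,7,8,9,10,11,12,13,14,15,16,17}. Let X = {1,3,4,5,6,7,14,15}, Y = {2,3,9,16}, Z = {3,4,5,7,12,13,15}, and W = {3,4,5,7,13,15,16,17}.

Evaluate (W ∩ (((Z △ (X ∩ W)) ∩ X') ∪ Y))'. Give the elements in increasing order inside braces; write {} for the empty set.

{1,2,4,5,6,7,8,9,10,11,12,14,15,17}

X ∩ W = {3,4,5,7,15}
Z △ (X ∩ W) = {12,13}
X' = {2,8,9,10,11,12,13,16,17}
(Z △ (X ∩ W)) ∩ X' = {12,13}
((Z △ (X ∩ W)) ∩ X') ∪ Y = {2,3,9,12,13,16}
W ∩ (((Z △ (X ∩ W)) ∩ X') ∪ Y) = {3,13,16}
(W ∩ (((Z △ (X ∩ W)) ∩ X') ∪ Y))' = {1,2,4,5,6,7,8,9,10,11,12,14,15,17}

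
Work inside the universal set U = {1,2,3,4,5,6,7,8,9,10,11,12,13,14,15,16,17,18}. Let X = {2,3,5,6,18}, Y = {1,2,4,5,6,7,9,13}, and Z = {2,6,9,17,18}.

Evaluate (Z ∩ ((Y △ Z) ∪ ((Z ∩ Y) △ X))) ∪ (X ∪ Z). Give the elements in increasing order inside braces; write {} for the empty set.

Y △ Z = {1,4,5,7,13,17,18}
Z ∩ Y = {2,6,9}
(Z ∩ Y) △ X = {3,5,9,18}
(Y △ Z) ∪ ((Z ∩ Y) △ X) = {1,3,4,5,7,9,13,17,18}
Z ∩ ((Y △ Z) ∪ ((Z ∩ Y) △ X)) = {9,17,18}
X ∪ Z = {2,3,5,6,9,17,18}
(Z ∩ ((Y △ Z) ∪ ((Z ∩ Y) △ X))) ∪ (X ∪ Z) = {2,3,5,6,9,17,18}

{2,3,5,6,9,17,18}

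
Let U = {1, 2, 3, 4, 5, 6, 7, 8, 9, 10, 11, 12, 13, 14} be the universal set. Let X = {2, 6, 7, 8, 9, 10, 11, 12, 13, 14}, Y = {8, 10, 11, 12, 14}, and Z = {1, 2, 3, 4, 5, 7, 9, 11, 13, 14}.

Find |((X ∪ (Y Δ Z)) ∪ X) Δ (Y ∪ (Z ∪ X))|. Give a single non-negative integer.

0

Y Δ Z = {1, 2, 3, 4, 5, 7, 8, 9, 10, 12, 13}
X ∪ (Y Δ Z) = {1, 2, 3, 4, 5, 6, 7, 8, 9, 10, 11, 12, 13, 14}
(X ∪ (Y Δ Z)) ∪ X = {1, 2, 3, 4, 5, 6, 7, 8, 9, 10, 11, 12, 13, 14}
Z ∪ X = {1, 2, 3, 4, 5, 6, 7, 8, 9, 10, 11, 12, 13, 14}
Y ∪ (Z ∪ X) = {1, 2, 3, 4, 5, 6, 7, 8, 9, 10, 11, 12, 13, 14}
((X ∪ (Y Δ Z)) ∪ X) Δ (Y ∪ (Z ∪ X)) = {}
|((X ∪ (Y Δ Z)) ∪ X) Δ (Y ∪ (Z ∪ X))| = 0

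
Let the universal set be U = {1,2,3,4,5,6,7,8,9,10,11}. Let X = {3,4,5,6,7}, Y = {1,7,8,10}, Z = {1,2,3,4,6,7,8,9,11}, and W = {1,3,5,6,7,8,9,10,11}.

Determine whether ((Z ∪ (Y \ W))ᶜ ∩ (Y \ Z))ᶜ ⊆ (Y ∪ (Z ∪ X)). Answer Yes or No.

Y \ W = {}
Z ∪ (Y \ W) = {1,2,3,4,6,7,8,9,11}
(Z ∪ (Y \ W))ᶜ = {5,10}
Y \ Z = {10}
(Z ∪ (Y \ W))ᶜ ∩ (Y \ Z) = {10}
((Z ∪ (Y \ W))ᶜ ∩ (Y \ Z))ᶜ = {1,2,3,4,5,6,7,8,9,11}
Z ∪ X = {1,2,3,4,5,6,7,8,9,11}
Y ∪ (Z ∪ X) = {1,2,3,4,5,6,7,8,9,10,11}
Every element of {1,2,3,4,5,6,7,8,9,11} is in {1,2,3,4,5,6,7,8,9,10,11}, so ((Z ∪ (Y \ W))ᶜ ∩ (Y \ Z))ᶜ ⊆ Y ∪ (Z ∪ X).

Yes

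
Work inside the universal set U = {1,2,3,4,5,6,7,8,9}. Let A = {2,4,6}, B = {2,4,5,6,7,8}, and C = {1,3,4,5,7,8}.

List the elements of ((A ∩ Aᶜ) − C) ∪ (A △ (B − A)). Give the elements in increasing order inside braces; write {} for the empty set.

Aᶜ = {1,3,5,7,8,9}
A ∩ Aᶜ = {}
(A ∩ Aᶜ) − C = {}
B − A = {5,7,8}
A △ (B − A) = {2,4,5,6,7,8}
((A ∩ Aᶜ) − C) ∪ (A △ (B − A)) = {2,4,5,6,7,8}

{2,4,5,6,7,8}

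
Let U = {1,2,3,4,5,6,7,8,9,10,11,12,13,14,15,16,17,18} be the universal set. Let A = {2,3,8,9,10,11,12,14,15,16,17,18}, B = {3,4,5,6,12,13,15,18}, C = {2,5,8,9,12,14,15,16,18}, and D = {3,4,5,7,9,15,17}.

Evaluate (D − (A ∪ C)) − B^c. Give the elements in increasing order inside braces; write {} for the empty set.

{4}

A ∪ C = {2,3,5,8,9,10,11,12,14,15,16,17,18}
D − (A ∪ C) = {4,7}
B^c = {1,2,7,8,9,10,11,14,16,17}
(D − (A ∪ C)) − B^c = {4}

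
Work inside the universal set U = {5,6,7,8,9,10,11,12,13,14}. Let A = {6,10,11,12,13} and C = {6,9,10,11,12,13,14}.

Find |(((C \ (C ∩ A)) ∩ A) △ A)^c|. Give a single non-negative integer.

5

C ∩ A = {6,10,11,12,13}
C \ (C ∩ A) = {9,14}
(C \ (C ∩ A)) ∩ A = {}
((C \ (C ∩ A)) ∩ A) △ A = {6,10,11,12,13}
(((C \ (C ∩ A)) ∩ A) △ A)^c = {5,7,8,9,14}
|(((C \ (C ∩ A)) ∩ A) △ A)^c| = 5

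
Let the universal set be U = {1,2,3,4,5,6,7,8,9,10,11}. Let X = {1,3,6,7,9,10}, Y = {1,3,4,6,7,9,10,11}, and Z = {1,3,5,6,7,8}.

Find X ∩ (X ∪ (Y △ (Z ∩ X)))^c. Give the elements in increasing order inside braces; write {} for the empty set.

{}

Z ∩ X = {1,3,6,7}
Y △ (Z ∩ X) = {4,9,10,11}
X ∪ (Y △ (Z ∩ X)) = {1,3,4,6,7,9,10,11}
(X ∪ (Y △ (Z ∩ X)))^c = {2,5,8}
X ∩ (X ∪ (Y △ (Z ∩ X)))^c = {}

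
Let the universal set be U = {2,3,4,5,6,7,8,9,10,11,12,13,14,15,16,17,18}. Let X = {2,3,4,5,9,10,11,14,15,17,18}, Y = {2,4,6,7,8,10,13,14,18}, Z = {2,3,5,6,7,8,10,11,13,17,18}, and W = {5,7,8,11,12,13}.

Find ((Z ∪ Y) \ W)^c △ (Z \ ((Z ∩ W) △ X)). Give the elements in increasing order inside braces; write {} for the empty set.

{6,7,8,9,12,13,15,16}

Z ∪ Y = {2,3,4,5,6,7,8,10,11,13,14,17,18}
(Z ∪ Y) \ W = {2,3,4,6,10,14,17,18}
((Z ∪ Y) \ W)^c = {5,7,8,9,11,12,13,15,16}
Z ∩ W = {5,7,8,11,13}
(Z ∩ W) △ X = {2,3,4,7,8,9,10,13,14,15,17,18}
Z \ ((Z ∩ W) △ X) = {5,6,11}
((Z ∪ Y) \ W)^c △ (Z \ ((Z ∩ W) △ X)) = {6,7,8,9,12,13,15,16}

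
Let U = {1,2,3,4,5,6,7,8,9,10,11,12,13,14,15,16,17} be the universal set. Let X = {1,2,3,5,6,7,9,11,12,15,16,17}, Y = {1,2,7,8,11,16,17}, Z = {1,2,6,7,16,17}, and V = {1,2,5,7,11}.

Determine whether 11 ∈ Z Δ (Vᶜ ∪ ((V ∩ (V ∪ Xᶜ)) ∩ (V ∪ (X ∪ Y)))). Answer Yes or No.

Yes

11 ∈ V, so 11 ∉ Vᶜ
11 ∈ X, so 11 ∉ Xᶜ
11 ∈ V and 11 ∉ Xᶜ, so 11 ∈ V ∪ Xᶜ
11 ∈ V and 11 ∈ (V ∪ Xᶜ), so 11 ∈ V ∩ (V ∪ Xᶜ)
11 ∈ X and 11 ∈ Y, so 11 ∈ X ∪ Y
11 ∈ V and 11 ∈ (X ∪ Y), so 11 ∈ V ∪ (X ∪ Y)
11 ∈ (V ∩ (V ∪ Xᶜ)) and 11 ∈ (V ∪ (X ∪ Y)), so 11 ∈ (V ∩ (V ∪ Xᶜ)) ∩ (V ∪ (X ∪ Y))
11 ∉ Vᶜ and 11 ∈ ((V ∩ (V ∪ Xᶜ)) ∩ (V ∪ (X ∪ Y))), so 11 ∈ Vᶜ ∪ ((V ∩ (V ∪ Xᶜ)) ∩ (V ∪ (X ∪ Y)))
11 ∉ Z and 11 ∈ (Vᶜ ∪ ((V ∩ (V ∪ Xᶜ)) ∩ (V ∪ (X ∪ Y)))), so 11 ∈ Z Δ (Vᶜ ∪ ((V ∩ (V ∪ Xᶜ)) ∩ (V ∪ (X ∪ Y))))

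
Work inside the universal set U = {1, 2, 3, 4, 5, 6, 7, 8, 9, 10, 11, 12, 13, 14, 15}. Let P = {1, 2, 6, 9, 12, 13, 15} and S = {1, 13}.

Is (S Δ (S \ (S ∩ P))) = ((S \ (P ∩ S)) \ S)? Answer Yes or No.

S ∩ P = {1, 13}
S \ (S ∩ P) = {}
S Δ (S \ (S ∩ P)) = {1, 13}
P ∩ S = {1, 13}
S \ (P ∩ S) = {}
(S \ (P ∩ S)) \ S = {}
1 ∈ S Δ (S \ (S ∩ P)) but 1 ∉ (S \ (P ∩ S)) \ S, so they differ.

No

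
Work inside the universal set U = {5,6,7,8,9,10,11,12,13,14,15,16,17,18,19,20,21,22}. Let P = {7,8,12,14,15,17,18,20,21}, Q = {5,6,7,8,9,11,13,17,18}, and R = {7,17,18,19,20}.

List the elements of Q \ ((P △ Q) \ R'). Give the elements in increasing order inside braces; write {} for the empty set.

{5,6,7,8,9,11,13,17,18}

P △ Q = {5,6,9,11,12,13,14,15,20,21}
R' = {5,6,8,9,10,11,12,13,14,15,16,21,22}
(P △ Q) \ R' = {20}
Q \ ((P △ Q) \ R') = {5,6,7,8,9,11,13,17,18}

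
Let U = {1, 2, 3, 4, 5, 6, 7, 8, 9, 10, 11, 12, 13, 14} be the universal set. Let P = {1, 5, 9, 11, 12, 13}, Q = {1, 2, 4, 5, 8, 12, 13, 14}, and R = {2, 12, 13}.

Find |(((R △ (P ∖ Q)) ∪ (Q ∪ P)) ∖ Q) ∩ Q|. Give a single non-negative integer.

P ∖ Q = {9, 11}
R △ (P ∖ Q) = {2, 9, 11, 12, 13}
Q ∪ P = {1, 2, 4, 5, 8, 9, 11, 12, 13, 14}
(R △ (P ∖ Q)) ∪ (Q ∪ P) = {1, 2, 4, 5, 8, 9, 11, 12, 13, 14}
((R △ (P ∖ Q)) ∪ (Q ∪ P)) ∖ Q = {9, 11}
(((R △ (P ∖ Q)) ∪ (Q ∪ P)) ∖ Q) ∩ Q = {}
|(((R △ (P ∖ Q)) ∪ (Q ∪ P)) ∖ Q) ∩ Q| = 0

0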